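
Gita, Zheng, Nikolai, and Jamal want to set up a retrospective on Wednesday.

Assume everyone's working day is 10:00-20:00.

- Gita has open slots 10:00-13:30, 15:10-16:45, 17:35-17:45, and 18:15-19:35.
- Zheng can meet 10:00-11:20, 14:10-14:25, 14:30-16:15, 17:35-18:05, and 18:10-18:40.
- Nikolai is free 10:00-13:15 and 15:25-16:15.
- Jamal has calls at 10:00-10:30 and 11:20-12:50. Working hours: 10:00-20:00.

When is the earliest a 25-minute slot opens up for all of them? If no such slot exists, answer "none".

Jamal free within 10:00–20:00: 10:30–11:20, 12:50–20:00.
Gita ∩ Zheng: 10:00–11:20, 15:10–16:15, 17:35–17:45, 18:15–18:40.
Gita ∩ Zheng ∩ Nikolai: 10:00–11:20, 15:25–16:15.
Gita ∩ Zheng ∩ Nikolai ∩ Jamal: 10:30–11:20, 15:25–16:15.
Windows ≥ 25 min: 10:30–11:20, 15:25–16:15.
Earliest such window starts at 10:30.

10:30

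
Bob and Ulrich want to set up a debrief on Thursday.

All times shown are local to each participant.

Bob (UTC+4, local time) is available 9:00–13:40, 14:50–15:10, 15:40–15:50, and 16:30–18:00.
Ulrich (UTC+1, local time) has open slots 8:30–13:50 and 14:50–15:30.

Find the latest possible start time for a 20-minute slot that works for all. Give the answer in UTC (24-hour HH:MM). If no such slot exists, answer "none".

12:30

Bob → UTC: 05:00–09:40, 10:50–11:10, 11:40–11:50, 12:30–14:00.
Ulrich → UTC: 07:30–12:50, 13:50–14:30.
Bob ∩ Ulrich: 07:30–09:40, 10:50–11:10, 11:40–11:50, 12:30–12:50, 13:50–14:00.
Windows ≥ 20 min: 07:30–09:40, 10:50–11:10, 12:30–12:50.
Latest start in the last window 12:30–12:50 is 12:50 − 20 min = 12:30.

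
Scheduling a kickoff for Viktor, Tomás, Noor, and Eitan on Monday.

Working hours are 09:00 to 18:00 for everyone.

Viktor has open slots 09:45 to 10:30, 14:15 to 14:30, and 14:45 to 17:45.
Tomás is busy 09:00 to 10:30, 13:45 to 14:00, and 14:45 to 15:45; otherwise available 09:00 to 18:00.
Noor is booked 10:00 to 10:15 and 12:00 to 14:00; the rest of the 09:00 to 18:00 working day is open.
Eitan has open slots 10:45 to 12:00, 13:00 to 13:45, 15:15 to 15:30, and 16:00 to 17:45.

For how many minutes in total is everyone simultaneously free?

Tomás free within 09:00–18:00: 10:30–13:45, 14:00–14:45, 15:45–18:00.
Noor free within 09:00–18:00: 09:00–10:00, 10:15–12:00, 14:00–18:00.
Viktor ∩ Tomás: 14:15–14:30, 15:45–17:45.
Viktor ∩ Tomás ∩ Noor: 14:15–14:30, 15:45–17:45.
Viktor ∩ Tomás ∩ Noor ∩ Eitan: 16:00–17:45.
Total common minutes: 105.

105 minutes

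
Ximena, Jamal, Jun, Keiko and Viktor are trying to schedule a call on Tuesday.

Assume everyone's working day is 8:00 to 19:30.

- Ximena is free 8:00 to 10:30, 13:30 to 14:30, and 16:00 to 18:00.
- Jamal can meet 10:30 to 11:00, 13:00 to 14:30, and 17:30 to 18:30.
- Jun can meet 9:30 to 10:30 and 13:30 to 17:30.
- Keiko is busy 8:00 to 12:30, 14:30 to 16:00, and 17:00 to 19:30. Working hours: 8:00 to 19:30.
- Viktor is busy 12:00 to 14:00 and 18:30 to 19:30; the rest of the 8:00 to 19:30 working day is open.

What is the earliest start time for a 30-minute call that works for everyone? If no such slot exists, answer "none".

Keiko free within 08:00–19:30: 12:30–14:30, 16:00–17:00.
Viktor free within 08:00–19:30: 08:00–12:00, 14:00–18:30.
Ximena ∩ Jamal: 13:30–14:30, 17:30–18:00.
Ximena ∩ Jamal ∩ Jun: 13:30–14:30.
Ximena ∩ Jamal ∩ Jun ∩ Keiko: 13:30–14:30.
Ximena ∩ Jamal ∩ Jun ∩ Keiko ∩ Viktor: 14:00–14:30.
Windows ≥ 30 min: 14:00–14:30.
Earliest such window starts at 14:00.

14:00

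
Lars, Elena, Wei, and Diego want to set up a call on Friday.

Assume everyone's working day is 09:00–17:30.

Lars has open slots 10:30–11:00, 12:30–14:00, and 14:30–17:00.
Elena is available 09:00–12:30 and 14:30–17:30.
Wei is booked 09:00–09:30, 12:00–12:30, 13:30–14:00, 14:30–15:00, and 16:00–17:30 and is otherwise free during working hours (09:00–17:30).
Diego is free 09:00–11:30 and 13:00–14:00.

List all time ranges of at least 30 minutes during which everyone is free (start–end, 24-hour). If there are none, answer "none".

Wei free within 09:00–17:30: 09:30–12:00, 12:30–13:30, 14:00–14:30, 15:00–16:00.
Lars ∩ Elena: 10:30–11:00, 14:30–17:00.
Lars ∩ Elena ∩ Wei: 10:30–11:00, 15:00–16:00.
Lars ∩ Elena ∩ Wei ∩ Diego: 10:30–11:00.
Windows ≥ 30 min: 10:30–11:00.

10:30–11:00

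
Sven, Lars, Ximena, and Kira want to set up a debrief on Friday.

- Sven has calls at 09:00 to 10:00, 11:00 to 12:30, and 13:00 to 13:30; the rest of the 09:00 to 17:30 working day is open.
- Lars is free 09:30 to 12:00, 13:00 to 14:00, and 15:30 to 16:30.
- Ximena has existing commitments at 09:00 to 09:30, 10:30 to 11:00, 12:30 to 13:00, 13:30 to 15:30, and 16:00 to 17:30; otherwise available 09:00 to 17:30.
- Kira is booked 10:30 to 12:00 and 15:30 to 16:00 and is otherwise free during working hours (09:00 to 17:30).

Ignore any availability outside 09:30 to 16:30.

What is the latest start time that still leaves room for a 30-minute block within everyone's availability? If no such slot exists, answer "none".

Sven free within 09:00–17:30: 10:00–11:00, 12:30–13:00, 13:30–17:30.
Ximena free within 09:00–17:30: 09:30–10:30, 11:00–12:30, 13:00–13:30, 15:30–16:00.
Kira free within 09:00–17:30: 09:00–10:30, 12:00–15:30, 16:00–17:30.
Sven ∩ Lars: 10:00–11:00, 13:30–14:00, 15:30–16:30.
Sven ∩ Lars ∩ Ximena: 10:00–10:30, 15:30–16:00.
Sven ∩ Lars ∩ Ximena ∩ Kira: 10:00–10:30.
Restricted to 09:30–16:30: 10:00–10:30.
Windows ≥ 30 min: 10:00–10:30.
Latest start in the last window 10:00–10:30 is 10:30 − 30 min = 10:00.

10:00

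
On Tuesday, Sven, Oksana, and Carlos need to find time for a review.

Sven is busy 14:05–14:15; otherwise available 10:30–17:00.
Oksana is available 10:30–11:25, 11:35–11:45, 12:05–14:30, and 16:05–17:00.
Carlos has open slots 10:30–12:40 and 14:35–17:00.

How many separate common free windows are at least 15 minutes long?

Sven free within 10:30–17:00: 10:30–14:05, 14:15–17:00.
Sven ∩ Oksana: 10:30–11:25, 11:35–11:45, 12:05–14:05, 14:15–14:30, 16:05–17:00.
Sven ∩ Oksana ∩ Carlos: 10:30–11:25, 11:35–11:45, 12:05–12:40, 16:05–17:00.
Windows ≥ 15 min: 10:30–11:25, 12:05–12:40, 16:05–17:00.
That's 3 windows.

3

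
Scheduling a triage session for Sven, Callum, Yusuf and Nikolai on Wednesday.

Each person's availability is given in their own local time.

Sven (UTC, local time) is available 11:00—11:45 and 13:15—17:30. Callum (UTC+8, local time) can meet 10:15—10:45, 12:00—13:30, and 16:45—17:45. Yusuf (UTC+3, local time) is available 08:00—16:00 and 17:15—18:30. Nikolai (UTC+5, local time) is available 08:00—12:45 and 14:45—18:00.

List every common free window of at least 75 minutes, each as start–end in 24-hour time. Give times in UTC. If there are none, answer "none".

Sven → UTC: 11:00–11:45, 13:15–17:30.
Callum → UTC: 02:15–02:45, 04:00–05:30, 08:45–09:45.
Yusuf → UTC: 05:00–13:00, 14:15–15:30.
Nikolai → UTC: 03:00–07:45, 09:45–13:00.
Sven ∩ Callum: (none).
Sven ∩ Callum ∩ Yusuf: (none).
Sven ∩ Callum ∩ Yusuf ∩ Nikolai: (none).
Windows ≥ 75 min: (none).

none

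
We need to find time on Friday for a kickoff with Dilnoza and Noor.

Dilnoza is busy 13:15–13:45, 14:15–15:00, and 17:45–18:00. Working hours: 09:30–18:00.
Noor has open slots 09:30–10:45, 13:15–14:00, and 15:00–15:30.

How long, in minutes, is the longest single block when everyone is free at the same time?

Dilnoza free within 09:30–18:00: 09:30–13:15, 13:45–14:15, 15:00–17:45.
Dilnoza ∩ Noor: 09:30–10:45, 13:45–14:00, 15:00–15:30.
Common window lengths: 75, 15, 30 min; longest is 75.

75 minutes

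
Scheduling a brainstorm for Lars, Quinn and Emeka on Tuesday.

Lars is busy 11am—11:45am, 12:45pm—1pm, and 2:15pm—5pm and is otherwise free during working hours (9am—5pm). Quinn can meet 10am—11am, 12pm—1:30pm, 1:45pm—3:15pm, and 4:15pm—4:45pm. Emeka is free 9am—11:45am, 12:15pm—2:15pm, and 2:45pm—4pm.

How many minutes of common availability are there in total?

150 minutes

Lars free within 09:00–17:00: 09:00–11:00, 11:45–12:45, 13:00–14:15.
Lars ∩ Quinn: 10:00–11:00, 12:00–12:45, 13:00–13:30, 13:45–14:15.
Lars ∩ Quinn ∩ Emeka: 10:00–11:00, 12:15–12:45, 13:00–13:30, 13:45–14:15.
Total common minutes: 60 + 30 + 30 + 30 = 150.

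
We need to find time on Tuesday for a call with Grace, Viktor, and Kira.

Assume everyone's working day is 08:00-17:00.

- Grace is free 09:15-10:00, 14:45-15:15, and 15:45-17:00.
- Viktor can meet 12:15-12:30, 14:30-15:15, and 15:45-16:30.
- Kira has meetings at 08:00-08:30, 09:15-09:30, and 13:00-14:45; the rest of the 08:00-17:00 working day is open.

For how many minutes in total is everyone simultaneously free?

75 minutes

Kira free within 08:00–17:00: 08:30–09:15, 09:30–13:00, 14:45–17:00.
Grace ∩ Viktor: 14:45–15:15, 15:45–16:30.
Grace ∩ Viktor ∩ Kira: 14:45–15:15, 15:45–16:30.
Total common minutes: 30 + 45 = 75.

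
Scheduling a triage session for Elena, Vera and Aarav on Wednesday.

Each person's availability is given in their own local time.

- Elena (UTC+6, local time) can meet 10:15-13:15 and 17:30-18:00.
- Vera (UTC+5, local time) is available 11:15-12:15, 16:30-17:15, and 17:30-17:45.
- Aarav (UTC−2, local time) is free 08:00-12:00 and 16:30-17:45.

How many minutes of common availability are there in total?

30 minutes

Elena → UTC: 04:15–07:15, 11:30–12:00.
Vera → UTC: 06:15–07:15, 11:30–12:15, 12:30–12:45.
Aarav → UTC: 10:00–14:00, 18:30–19:45.
Elena ∩ Vera: 06:15–07:15, 11:30–12:00.
Elena ∩ Vera ∩ Aarav: 11:30–12:00.
Total common minutes: 30.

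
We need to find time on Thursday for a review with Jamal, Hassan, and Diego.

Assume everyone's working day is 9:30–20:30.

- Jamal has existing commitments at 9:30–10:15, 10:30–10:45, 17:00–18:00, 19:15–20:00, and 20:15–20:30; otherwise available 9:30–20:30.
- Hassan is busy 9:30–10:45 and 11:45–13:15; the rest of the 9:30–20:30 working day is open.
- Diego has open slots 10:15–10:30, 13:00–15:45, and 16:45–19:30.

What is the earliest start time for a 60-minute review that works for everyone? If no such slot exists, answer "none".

Jamal free within 09:30–20:30: 10:15–10:30, 10:45–17:00, 18:00–19:15, 20:00–20:15.
Hassan free within 09:30–20:30: 10:45–11:45, 13:15–20:30.
Jamal ∩ Hassan: 10:45–11:45, 13:15–17:00, 18:00–19:15, 20:00–20:15.
Jamal ∩ Hassan ∩ Diego: 13:15–15:45, 16:45–17:00, 18:00–19:15.
Windows ≥ 60 min: 13:15–15:45, 18:00–19:15.
Earliest such window starts at 13:15.

13:15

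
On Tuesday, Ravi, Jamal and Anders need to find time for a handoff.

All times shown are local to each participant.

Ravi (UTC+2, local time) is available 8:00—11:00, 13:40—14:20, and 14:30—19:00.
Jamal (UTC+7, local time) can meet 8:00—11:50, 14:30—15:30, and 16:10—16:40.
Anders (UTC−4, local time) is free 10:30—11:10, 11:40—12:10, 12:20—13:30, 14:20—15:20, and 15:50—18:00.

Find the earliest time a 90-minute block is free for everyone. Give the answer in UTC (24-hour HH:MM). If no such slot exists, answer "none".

none

Ravi → UTC: 06:00–09:00, 11:40–12:20, 12:30–17:00.
Jamal → UTC: 01:00–04:50, 07:30–08:30, 09:10–09:40.
Anders → UTC: 14:30–15:10, 15:40–16:10, 16:20–17:30, 18:20–19:20, 19:50–22:00.
Ravi ∩ Jamal: 07:30–08:30.
Ravi ∩ Jamal ∩ Anders: (none).
Windows ≥ 90 min: (none).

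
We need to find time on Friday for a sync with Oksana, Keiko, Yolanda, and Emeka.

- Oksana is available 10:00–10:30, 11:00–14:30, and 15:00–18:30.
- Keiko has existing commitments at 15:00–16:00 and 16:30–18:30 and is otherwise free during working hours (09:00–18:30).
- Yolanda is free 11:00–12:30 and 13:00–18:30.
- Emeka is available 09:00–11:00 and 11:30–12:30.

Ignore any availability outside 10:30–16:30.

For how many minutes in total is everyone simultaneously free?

Keiko free within 09:00–18:30: 09:00–15:00, 16:00–16:30.
Oksana ∩ Keiko: 10:00–10:30, 11:00–14:30, 16:00–16:30.
Oksana ∩ Keiko ∩ Yolanda: 11:00–12:30, 13:00–14:30, 16:00–16:30.
Oksana ∩ Keiko ∩ Yolanda ∩ Emeka: 11:30–12:30.
Restricted to 10:30–16:30: 11:30–12:30.
Total common minutes: 60.

60 minutes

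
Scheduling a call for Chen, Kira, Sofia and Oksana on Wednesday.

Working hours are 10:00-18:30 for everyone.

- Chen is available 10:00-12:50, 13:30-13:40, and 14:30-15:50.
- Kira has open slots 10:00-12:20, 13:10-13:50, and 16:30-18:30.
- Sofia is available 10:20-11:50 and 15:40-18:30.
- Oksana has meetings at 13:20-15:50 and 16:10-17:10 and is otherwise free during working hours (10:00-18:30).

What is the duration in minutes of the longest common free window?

Oksana free within 10:00–18:30: 10:00–13:20, 15:50–16:10, 17:10–18:30.
Chen ∩ Kira: 10:00–12:20, 13:30–13:40.
Chen ∩ Kira ∩ Sofia: 10:20–11:50.
Chen ∩ Kira ∩ Sofia ∩ Oksana: 10:20–11:50.
Single common window of 90 minutes.

90 minutes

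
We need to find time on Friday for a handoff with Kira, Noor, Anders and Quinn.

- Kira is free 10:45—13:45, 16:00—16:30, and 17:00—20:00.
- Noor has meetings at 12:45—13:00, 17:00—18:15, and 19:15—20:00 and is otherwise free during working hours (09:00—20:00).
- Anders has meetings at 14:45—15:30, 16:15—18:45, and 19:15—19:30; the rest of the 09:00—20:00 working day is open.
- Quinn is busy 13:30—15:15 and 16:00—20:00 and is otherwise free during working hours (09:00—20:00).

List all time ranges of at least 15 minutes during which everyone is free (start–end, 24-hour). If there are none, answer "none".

Noor free within 09:00–20:00: 09:00–12:45, 13:00–17:00, 18:15–19:15.
Anders free within 09:00–20:00: 09:00–14:45, 15:30–16:15, 18:45–19:15, 19:30–20:00.
Quinn free within 09:00–20:00: 09:00–13:30, 15:15–16:00.
Kira ∩ Noor: 10:45–12:45, 13:00–13:45, 16:00–16:30, 18:15–19:15.
Kira ∩ Noor ∩ Anders: 10:45–12:45, 13:00–13:45, 16:00–16:15, 18:45–19:15.
Kira ∩ Noor ∩ Anders ∩ Quinn: 10:45–12:45, 13:00–13:30.
Windows ≥ 15 min: 10:45–12:45, 13:00–13:30.

10:45–12:45, 13:00–13:30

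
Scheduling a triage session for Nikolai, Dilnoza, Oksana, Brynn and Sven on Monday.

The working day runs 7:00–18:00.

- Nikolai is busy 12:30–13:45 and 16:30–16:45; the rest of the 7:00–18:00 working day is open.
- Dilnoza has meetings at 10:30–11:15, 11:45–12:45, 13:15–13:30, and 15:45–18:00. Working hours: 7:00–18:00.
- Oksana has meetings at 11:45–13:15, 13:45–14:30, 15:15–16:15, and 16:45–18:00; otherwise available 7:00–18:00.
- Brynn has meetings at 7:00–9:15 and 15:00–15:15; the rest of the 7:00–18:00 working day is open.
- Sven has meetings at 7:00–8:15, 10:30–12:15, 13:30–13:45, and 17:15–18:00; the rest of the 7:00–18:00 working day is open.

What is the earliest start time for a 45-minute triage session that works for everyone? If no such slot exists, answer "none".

09:15

Nikolai free within 07:00–18:00: 07:00–12:30, 13:45–16:30, 16:45–18:00.
Dilnoza free within 07:00–18:00: 07:00–10:30, 11:15–11:45, 12:45–13:15, 13:30–15:45.
Oksana free within 07:00–18:00: 07:00–11:45, 13:15–13:45, 14:30–15:15, 16:15–16:45.
Brynn free within 07:00–18:00: 09:15–15:00, 15:15–18:00.
Sven free within 07:00–18:00: 08:15–10:30, 12:15–13:30, 13:45–17:15.
Nikolai ∩ Dilnoza: 07:00–10:30, 11:15–11:45, 13:45–15:45.
Nikolai ∩ Dilnoza ∩ Oksana: 07:00–10:30, 11:15–11:45, 14:30–15:15.
Nikolai ∩ Dilnoza ∩ Oksana ∩ Brynn: 09:15–10:30, 11:15–11:45, 14:30–15:00.
Nikolai ∩ Dilnoza ∩ Oksana ∩ Brynn ∩ Sven: 09:15–10:30, 14:30–15:00.
Windows ≥ 45 min: 09:15–10:30.
Earliest such window starts at 09:15.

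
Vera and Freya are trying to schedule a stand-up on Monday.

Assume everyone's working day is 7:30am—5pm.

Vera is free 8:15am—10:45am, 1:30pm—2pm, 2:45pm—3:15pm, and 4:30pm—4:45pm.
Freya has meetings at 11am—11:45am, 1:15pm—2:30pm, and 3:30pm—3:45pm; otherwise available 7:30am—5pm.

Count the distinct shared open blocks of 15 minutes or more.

3

Freya free within 07:30–17:00: 07:30–11:00, 11:45–13:15, 14:30–15:30, 15:45–17:00.
Vera ∩ Freya: 08:15–10:45, 14:45–15:15, 16:30–16:45.
Windows ≥ 15 min: 08:15–10:45, 14:45–15:15, 16:30–16:45.
That's 3 windows.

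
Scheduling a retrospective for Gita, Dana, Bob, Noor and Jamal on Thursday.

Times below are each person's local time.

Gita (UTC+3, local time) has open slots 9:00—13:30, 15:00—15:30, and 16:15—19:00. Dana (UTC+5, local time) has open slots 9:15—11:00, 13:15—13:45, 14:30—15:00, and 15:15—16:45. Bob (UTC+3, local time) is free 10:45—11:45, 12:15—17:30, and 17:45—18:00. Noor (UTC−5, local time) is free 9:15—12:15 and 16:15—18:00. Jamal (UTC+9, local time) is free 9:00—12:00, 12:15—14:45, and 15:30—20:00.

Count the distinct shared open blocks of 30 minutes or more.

Gita → UTC: 06:00–10:30, 12:00–12:30, 13:15–16:00.
Dana → UTC: 04:15–06:00, 08:15–08:45, 09:30–10:00, 10:15–11:45.
Bob → UTC: 07:45–08:45, 09:15–14:30, 14:45–15:00.
Noor → UTC: 14:15–17:15, 21:15–23:00.
Jamal → UTC: 00:00–03:00, 03:15–05:45, 06:30–11:00.
Gita ∩ Dana: 08:15–08:45, 09:30–10:00, 10:15–10:30.
Gita ∩ Dana ∩ Bob: 08:15–08:45, 09:30–10:00, 10:15–10:30.
Gita ∩ Dana ∩ Bob ∩ Noor: (none).
Gita ∩ Dana ∩ Bob ∩ Noor ∩ Jamal: (none).
Windows ≥ 30 min: (none).
That's 0 windows.

0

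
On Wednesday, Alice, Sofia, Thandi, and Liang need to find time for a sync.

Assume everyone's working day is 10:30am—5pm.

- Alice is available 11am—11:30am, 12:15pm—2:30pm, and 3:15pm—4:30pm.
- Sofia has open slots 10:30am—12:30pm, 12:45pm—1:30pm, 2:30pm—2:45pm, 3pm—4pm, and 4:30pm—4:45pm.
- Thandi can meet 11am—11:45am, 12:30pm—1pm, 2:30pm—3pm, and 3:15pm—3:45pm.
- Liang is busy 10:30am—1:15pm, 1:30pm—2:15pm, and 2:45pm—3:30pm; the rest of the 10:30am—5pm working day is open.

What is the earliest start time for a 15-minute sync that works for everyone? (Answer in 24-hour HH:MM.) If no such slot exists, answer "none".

15:30

Liang free within 10:30–17:00: 13:15–13:30, 14:15–14:45, 15:30–17:00.
Alice ∩ Sofia: 11:00–11:30, 12:15–12:30, 12:45–13:30, 15:15–16:00.
Alice ∩ Sofia ∩ Thandi: 11:00–11:30, 12:45–13:00, 15:15–15:45.
Alice ∩ Sofia ∩ Thandi ∩ Liang: 15:30–15:45.
Windows ≥ 15 min: 15:30–15:45.
Earliest such window starts at 15:30.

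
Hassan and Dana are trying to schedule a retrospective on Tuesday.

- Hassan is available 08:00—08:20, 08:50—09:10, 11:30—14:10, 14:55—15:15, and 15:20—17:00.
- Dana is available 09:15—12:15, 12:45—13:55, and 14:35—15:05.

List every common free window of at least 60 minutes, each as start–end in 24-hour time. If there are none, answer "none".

12:45–13:55

Hassan ∩ Dana: 11:30–12:15, 12:45–13:55, 14:55–15:05.
Windows ≥ 60 min: 12:45–13:55.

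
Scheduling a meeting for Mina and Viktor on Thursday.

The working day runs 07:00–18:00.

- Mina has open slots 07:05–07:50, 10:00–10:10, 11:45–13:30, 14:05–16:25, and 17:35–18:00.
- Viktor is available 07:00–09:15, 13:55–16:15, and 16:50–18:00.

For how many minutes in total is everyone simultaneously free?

Mina ∩ Viktor: 07:05–07:50, 14:05–16:15, 17:35–18:00.
Total common minutes: 45 + 130 + 25 = 200.

200 minutes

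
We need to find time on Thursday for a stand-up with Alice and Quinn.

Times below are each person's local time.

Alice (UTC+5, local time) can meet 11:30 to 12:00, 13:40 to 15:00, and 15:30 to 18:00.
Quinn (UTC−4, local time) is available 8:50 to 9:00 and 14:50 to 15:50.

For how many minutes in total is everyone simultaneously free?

Alice → UTC: 06:30–07:00, 08:40–10:00, 10:30–13:00.
Quinn → UTC: 12:50–13:00, 18:50–19:50.
Alice ∩ Quinn: 12:50–13:00.
Total common minutes: 10.

10 minutes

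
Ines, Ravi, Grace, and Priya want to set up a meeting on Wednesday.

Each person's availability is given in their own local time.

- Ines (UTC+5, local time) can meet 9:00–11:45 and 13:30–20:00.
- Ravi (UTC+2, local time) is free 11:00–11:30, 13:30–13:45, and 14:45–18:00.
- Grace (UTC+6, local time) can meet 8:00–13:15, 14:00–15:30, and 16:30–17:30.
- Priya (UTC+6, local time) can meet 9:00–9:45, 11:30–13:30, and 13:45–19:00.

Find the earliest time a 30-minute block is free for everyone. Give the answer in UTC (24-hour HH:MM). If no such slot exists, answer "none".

Ines → UTC: 04:00–06:45, 08:30–15:00.
Ravi → UTC: 09:00–09:30, 11:30–11:45, 12:45–16:00.
Grace → UTC: 02:00–07:15, 08:00–09:30, 10:30–11:30.
Priya → UTC: 03:00–03:45, 05:30–07:30, 07:45–13:00.
Ines ∩ Ravi: 09:00–09:30, 11:30–11:45, 12:45–15:00.
Ines ∩ Ravi ∩ Grace: 09:00–09:30.
Ines ∩ Ravi ∩ Grace ∩ Priya: 09:00–09:30.
Windows ≥ 30 min: 09:00–09:30.
Earliest such window starts at 09:00.

09:00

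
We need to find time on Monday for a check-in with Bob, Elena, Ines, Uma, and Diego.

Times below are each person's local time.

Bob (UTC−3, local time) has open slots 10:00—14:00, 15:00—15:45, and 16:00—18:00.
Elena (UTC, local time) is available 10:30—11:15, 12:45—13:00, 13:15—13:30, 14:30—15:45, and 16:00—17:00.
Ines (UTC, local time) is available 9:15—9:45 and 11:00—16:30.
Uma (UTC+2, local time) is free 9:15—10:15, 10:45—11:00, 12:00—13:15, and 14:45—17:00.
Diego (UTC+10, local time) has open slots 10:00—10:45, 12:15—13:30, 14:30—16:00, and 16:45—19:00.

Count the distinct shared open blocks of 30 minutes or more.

0

Bob → UTC: 13:00–17:00, 18:00–18:45, 19:00–21:00.
Elena → UTC: 10:30–11:15, 12:45–13:00, 13:15–13:30, 14:30–15:45, 16:00–17:00.
Ines → UTC: 09:15–09:45, 11:00–16:30.
Uma → UTC: 07:15–08:15, 08:45–09:00, 10:00–11:15, 12:45–15:00.
Diego → UTC: 00:00–00:45, 02:15–03:30, 04:30–06:00, 06:45–09:00.
Bob ∩ Elena: 13:15–13:30, 14:30–15:45, 16:00–17:00.
Bob ∩ Elena ∩ Ines: 13:15–13:30, 14:30–15:45, 16:00–16:30.
Bob ∩ Elena ∩ Ines ∩ Uma: 13:15–13:30, 14:30–15:00.
Bob ∩ Elena ∩ Ines ∩ Uma ∩ Diego: (none).
Windows ≥ 30 min: (none).
That's 0 windows.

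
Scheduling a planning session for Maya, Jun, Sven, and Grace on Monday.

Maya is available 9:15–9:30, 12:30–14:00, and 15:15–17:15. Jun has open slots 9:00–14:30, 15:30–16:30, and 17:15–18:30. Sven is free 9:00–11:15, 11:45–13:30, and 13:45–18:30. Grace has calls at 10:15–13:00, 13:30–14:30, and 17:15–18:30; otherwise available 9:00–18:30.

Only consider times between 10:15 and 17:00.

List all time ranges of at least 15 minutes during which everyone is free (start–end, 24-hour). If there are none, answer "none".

13:00–13:30, 15:30–16:30

Grace free within 09:00–18:30: 09:00–10:15, 13:00–13:30, 14:30–17:15.
Maya ∩ Jun: 09:15–09:30, 12:30–14:00, 15:30–16:30.
Maya ∩ Jun ∩ Sven: 09:15–09:30, 12:30–13:30, 13:45–14:00, 15:30–16:30.
Maya ∩ Jun ∩ Sven ∩ Grace: 09:15–09:30, 13:00–13:30, 15:30–16:30.
Restricted to 10:15–17:00: 13:00–13:30, 15:30–16:30.
Windows ≥ 15 min: 13:00–13:30, 15:30–16:30.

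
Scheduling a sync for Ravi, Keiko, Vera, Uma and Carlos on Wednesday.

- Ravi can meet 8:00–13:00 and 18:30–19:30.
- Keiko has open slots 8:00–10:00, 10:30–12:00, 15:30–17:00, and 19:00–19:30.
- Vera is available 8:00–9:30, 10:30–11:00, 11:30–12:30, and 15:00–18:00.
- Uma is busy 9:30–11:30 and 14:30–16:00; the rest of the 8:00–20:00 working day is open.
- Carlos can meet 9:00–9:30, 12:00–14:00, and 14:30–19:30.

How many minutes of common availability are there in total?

30 minutes

Uma free within 08:00–20:00: 08:00–09:30, 11:30–14:30, 16:00–20:00.
Ravi ∩ Keiko: 08:00–10:00, 10:30–12:00, 19:00–19:30.
Ravi ∩ Keiko ∩ Vera: 08:00–09:30, 10:30–11:00, 11:30–12:00.
Ravi ∩ Keiko ∩ Vera ∩ Uma: 08:00–09:30, 11:30–12:00.
Ravi ∩ Keiko ∩ Vera ∩ Uma ∩ Carlos: 09:00–09:30.
Total common minutes: 30.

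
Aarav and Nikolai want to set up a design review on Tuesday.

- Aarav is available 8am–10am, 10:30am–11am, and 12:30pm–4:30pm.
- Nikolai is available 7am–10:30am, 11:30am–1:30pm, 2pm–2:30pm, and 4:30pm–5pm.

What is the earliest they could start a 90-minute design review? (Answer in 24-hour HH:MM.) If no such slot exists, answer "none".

Aarav ∩ Nikolai: 08:00–10:00, 12:30–13:30, 14:00–14:30.
Windows ≥ 90 min: 08:00–10:00.
Earliest such window starts at 08:00.

08:00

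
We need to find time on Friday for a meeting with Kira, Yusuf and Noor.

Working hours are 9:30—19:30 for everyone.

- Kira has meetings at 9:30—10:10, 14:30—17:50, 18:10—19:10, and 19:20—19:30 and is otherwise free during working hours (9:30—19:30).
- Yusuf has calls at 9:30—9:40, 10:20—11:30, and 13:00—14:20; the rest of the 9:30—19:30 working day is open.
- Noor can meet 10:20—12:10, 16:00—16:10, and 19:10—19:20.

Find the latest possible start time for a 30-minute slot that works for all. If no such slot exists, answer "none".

Kira free within 09:30–19:30: 10:10–14:30, 17:50–18:10, 19:10–19:20.
Yusuf free within 09:30–19:30: 09:40–10:20, 11:30–13:00, 14:20–19:30.
Kira ∩ Yusuf: 10:10–10:20, 11:30–13:00, 14:20–14:30, 17:50–18:10, 19:10–19:20.
Kira ∩ Yusuf ∩ Noor: 11:30–12:10, 19:10–19:20.
Windows ≥ 30 min: 11:30–12:10.
Latest start in the last window 11:30–12:10 is 12:10 − 30 min = 11:40.

11:40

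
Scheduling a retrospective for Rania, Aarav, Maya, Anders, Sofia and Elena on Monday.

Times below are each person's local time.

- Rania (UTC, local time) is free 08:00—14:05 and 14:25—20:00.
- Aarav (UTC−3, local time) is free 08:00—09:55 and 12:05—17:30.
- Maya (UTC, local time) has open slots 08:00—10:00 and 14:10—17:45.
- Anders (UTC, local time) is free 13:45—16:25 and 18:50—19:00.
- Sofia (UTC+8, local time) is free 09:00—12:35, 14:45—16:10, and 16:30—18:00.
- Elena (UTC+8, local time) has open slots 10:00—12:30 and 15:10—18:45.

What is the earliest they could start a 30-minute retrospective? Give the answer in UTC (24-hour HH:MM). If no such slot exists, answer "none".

Rania → UTC: 08:00–14:05, 14:25–20:00.
Aarav → UTC: 11:00–12:55, 15:05–20:30.
Maya → UTC: 08:00–10:00, 14:10–17:45.
Anders → UTC: 13:45–16:25, 18:50–19:00.
Sofia → UTC: 01:00–04:35, 06:45–08:10, 08:30–10:00.
Elena → UTC: 02:00–04:30, 07:10–10:45.
Rania ∩ Aarav: 11:00–12:55, 15:05–20:00.
Rania ∩ Aarav ∩ Maya: 15:05–17:45.
Rania ∩ Aarav ∩ Maya ∩ Anders: 15:05–16:25.
Rania ∩ Aarav ∩ Maya ∩ Anders ∩ Sofia: (none).
Rania ∩ Aarav ∩ Maya ∩ Anders ∩ Sofia ∩ Elena: (none).
Windows ≥ 30 min: (none).

none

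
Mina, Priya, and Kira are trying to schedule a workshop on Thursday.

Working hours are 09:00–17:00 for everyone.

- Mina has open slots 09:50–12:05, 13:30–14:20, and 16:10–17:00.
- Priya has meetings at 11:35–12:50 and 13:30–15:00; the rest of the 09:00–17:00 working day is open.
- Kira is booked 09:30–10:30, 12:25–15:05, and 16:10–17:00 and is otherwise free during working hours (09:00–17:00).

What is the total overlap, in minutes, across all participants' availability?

65 minutes

Priya free within 09:00–17:00: 09:00–11:35, 12:50–13:30, 15:00–17:00.
Kira free within 09:00–17:00: 09:00–09:30, 10:30–12:25, 15:05–16:10.
Mina ∩ Priya: 09:50–11:35, 16:10–17:00.
Mina ∩ Priya ∩ Kira: 10:30–11:35.
Total common minutes: 65.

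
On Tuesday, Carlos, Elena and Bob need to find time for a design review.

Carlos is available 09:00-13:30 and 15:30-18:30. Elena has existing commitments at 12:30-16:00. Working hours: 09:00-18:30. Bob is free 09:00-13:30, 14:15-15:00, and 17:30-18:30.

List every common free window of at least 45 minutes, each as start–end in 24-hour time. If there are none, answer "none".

Elena free within 09:00–18:30: 09:00–12:30, 16:00–18:30.
Carlos ∩ Elena: 09:00–12:30, 16:00–18:30.
Carlos ∩ Elena ∩ Bob: 09:00–12:30, 17:30–18:30.
Windows ≥ 45 min: 09:00–12:30, 17:30–18:30.

09:00–12:30, 17:30–18:30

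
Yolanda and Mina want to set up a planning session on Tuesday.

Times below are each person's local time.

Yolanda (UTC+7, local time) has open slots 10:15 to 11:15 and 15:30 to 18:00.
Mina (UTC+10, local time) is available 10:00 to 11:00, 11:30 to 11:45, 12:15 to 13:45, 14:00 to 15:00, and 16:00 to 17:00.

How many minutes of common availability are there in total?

Yolanda → UTC: 03:15–04:15, 08:30–11:00.
Mina → UTC: 00:00–01:00, 01:30–01:45, 02:15–03:45, 04:00–05:00, 06:00–07:00.
Yolanda ∩ Mina: 03:15–03:45, 04:00–04:15.
Total common minutes: 30 + 15 = 45.

45 minutes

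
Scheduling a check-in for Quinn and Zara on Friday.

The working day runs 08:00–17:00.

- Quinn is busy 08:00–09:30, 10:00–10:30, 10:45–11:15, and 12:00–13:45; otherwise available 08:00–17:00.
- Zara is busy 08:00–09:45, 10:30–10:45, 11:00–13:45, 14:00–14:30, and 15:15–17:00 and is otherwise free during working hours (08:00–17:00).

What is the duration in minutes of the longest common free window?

Quinn free within 08:00–17:00: 09:30–10:00, 10:30–10:45, 11:15–12:00, 13:45–17:00.
Zara free within 08:00–17:00: 09:45–10:30, 10:45–11:00, 13:45–14:00, 14:30–15:15.
Quinn ∩ Zara: 09:45–10:00, 13:45–14:00, 14:30–15:15.
Common window lengths: 15, 15, 45 min; longest is 45.

45 minutes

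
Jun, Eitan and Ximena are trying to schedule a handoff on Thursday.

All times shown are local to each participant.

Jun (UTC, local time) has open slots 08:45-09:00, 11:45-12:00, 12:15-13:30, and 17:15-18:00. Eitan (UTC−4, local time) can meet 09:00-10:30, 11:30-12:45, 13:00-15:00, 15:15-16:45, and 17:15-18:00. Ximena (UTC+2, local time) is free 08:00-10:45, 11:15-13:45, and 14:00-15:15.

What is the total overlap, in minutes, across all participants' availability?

15 minutes

Jun → UTC: 08:45–09:00, 11:45–12:00, 12:15–13:30, 17:15–18:00.
Eitan → UTC: 13:00–14:30, 15:30–16:45, 17:00–19:00, 19:15–20:45, 21:15–22:00.
Ximena → UTC: 06:00–08:45, 09:15–11:45, 12:00–13:15.
Jun ∩ Eitan: 13:00–13:30, 17:15–18:00.
Jun ∩ Eitan ∩ Ximena: 13:00–13:15.
Total common minutes: 15.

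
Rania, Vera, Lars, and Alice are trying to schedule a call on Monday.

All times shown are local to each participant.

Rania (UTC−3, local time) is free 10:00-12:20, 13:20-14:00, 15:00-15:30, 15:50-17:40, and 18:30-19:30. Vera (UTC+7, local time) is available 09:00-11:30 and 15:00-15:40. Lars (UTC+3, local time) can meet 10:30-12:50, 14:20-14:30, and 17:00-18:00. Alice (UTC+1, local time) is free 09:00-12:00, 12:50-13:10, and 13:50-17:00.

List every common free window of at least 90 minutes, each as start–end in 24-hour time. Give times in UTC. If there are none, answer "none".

Rania → UTC: 13:00–15:20, 16:20–17:00, 18:00–18:30, 18:50–20:40, 21:30–22:30.
Vera → UTC: 02:00–04:30, 08:00–08:40.
Lars → UTC: 07:30–09:50, 11:20–11:30, 14:00–15:00.
Alice → UTC: 08:00–11:00, 11:50–12:10, 12:50–16:00.
Rania ∩ Vera: (none).
Rania ∩ Vera ∩ Lars: (none).
Rania ∩ Vera ∩ Lars ∩ Alice: (none).
Windows ≥ 90 min: (none).

none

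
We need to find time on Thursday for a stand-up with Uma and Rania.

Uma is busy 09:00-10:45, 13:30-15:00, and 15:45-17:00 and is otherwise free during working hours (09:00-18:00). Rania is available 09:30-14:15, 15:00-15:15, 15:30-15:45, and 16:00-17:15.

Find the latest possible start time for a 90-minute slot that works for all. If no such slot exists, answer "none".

12:00

Uma free within 09:00–18:00: 10:45–13:30, 15:00–15:45, 17:00–18:00.
Uma ∩ Rania: 10:45–13:30, 15:00–15:15, 15:30–15:45, 17:00–17:15.
Windows ≥ 90 min: 10:45–13:30.
Latest start in the last window 10:45–13:30 is 13:30 − 90 min = 12:00.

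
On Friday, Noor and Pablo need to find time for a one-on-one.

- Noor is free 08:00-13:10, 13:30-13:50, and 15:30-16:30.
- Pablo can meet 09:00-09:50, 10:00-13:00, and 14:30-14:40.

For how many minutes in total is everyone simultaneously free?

Noor ∩ Pablo: 09:00–09:50, 10:00–13:00.
Total common minutes: 50 + 180 = 230.

230 minutes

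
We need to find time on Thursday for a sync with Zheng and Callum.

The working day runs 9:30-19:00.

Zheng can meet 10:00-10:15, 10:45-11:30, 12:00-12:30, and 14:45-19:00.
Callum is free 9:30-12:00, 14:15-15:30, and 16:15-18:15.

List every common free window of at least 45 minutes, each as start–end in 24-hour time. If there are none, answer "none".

Zheng ∩ Callum: 10:00–10:15, 10:45–11:30, 14:45–15:30, 16:15–18:15.
Windows ≥ 45 min: 10:45–11:30, 14:45–15:30, 16:15–18:15.

10:45–11:30, 14:45–15:30, 16:15–18:15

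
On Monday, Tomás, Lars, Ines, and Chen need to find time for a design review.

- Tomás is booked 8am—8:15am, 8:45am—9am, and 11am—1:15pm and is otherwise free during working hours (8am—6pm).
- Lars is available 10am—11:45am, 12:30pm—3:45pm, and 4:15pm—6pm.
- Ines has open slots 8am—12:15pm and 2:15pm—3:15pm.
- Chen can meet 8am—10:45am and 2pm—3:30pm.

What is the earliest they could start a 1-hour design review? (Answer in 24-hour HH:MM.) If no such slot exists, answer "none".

14:15

Tomás free within 08:00–18:00: 08:15–08:45, 09:00–11:00, 13:15–18:00.
Tomás ∩ Lars: 10:00–11:00, 13:15–15:45, 16:15–18:00.
Tomás ∩ Lars ∩ Ines: 10:00–11:00, 14:15–15:15.
Tomás ∩ Lars ∩ Ines ∩ Chen: 10:00–10:45, 14:15–15:15.
Windows ≥ 60 min: 14:15–15:15.
Earliest such window starts at 14:15.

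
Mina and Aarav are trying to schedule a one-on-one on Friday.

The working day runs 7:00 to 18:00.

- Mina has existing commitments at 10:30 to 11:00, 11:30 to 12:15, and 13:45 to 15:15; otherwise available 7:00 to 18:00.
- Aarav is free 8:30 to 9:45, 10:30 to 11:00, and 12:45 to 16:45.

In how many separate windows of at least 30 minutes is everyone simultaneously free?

3

Mina free within 07:00–18:00: 07:00–10:30, 11:00–11:30, 12:15–13:45, 15:15–18:00.
Mina ∩ Aarav: 08:30–09:45, 12:45–13:45, 15:15–16:45.
Windows ≥ 30 min: 08:30–09:45, 12:45–13:45, 15:15–16:45.
That's 3 windows.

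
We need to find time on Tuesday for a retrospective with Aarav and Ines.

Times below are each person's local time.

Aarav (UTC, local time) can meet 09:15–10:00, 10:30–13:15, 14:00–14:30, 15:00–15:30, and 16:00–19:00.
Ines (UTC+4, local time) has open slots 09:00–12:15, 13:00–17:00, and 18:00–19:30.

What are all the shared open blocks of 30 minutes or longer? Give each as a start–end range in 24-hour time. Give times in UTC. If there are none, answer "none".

09:15–10:00, 10:30–13:00, 14:00–14:30, 15:00–15:30

Aarav → UTC: 09:15–10:00, 10:30–13:15, 14:00–14:30, 15:00–15:30, 16:00–19:00.
Ines → UTC: 05:00–08:15, 09:00–13:00, 14:00–15:30.
Aarav ∩ Ines: 09:15–10:00, 10:30–13:00, 14:00–14:30, 15:00–15:30.
Windows ≥ 30 min: 09:15–10:00, 10:30–13:00, 14:00–14:30, 15:00–15:30.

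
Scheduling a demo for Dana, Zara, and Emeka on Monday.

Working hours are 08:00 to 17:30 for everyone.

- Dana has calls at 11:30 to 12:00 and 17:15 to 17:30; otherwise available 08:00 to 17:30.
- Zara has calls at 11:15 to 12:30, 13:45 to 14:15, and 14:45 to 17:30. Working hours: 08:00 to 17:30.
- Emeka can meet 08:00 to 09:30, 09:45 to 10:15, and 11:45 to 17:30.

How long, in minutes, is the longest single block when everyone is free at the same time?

Dana free within 08:00–17:30: 08:00–11:30, 12:00–17:15.
Zara free within 08:00–17:30: 08:00–11:15, 12:30–13:45, 14:15–14:45.
Dana ∩ Zara: 08:00–11:15, 12:30–13:45, 14:15–14:45.
Dana ∩ Zara ∩ Emeka: 08:00–09:30, 09:45–10:15, 12:30–13:45, 14:15–14:45.
Common window lengths: 90, 30, 75, 30 min; longest is 90.

90 minutes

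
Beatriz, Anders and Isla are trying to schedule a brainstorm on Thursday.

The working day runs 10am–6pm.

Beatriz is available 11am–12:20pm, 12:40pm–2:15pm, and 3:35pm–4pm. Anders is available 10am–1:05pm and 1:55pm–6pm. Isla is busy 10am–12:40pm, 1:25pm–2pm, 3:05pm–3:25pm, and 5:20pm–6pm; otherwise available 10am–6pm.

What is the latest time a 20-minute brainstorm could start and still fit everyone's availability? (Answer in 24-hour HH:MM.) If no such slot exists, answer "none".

15:40

Isla free within 10:00–18:00: 12:40–13:25, 14:00–15:05, 15:25–17:20.
Beatriz ∩ Anders: 11:00–12:20, 12:40–13:05, 13:55–14:15, 15:35–16:00.
Beatriz ∩ Anders ∩ Isla: 12:40–13:05, 14:00–14:15, 15:35–16:00.
Windows ≥ 20 min: 12:40–13:05, 15:35–16:00.
Latest start in the last window 15:35–16:00 is 16:00 − 20 min = 15:40.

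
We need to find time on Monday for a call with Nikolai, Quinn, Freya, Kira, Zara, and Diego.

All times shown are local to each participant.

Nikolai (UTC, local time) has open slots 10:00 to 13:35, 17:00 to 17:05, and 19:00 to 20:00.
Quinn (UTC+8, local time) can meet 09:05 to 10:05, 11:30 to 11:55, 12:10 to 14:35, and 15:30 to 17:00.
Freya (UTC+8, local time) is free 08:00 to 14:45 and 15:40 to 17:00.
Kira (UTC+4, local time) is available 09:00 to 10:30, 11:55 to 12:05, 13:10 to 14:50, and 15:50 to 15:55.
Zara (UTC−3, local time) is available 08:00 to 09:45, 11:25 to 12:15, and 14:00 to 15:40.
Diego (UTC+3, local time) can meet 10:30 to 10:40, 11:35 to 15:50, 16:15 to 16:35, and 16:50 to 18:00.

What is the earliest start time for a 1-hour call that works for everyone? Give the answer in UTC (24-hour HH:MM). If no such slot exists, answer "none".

none

Nikolai → UTC: 10:00–13:35, 17:00–17:05, 19:00–20:00.
Quinn → UTC: 01:05–02:05, 03:30–03:55, 04:10–06:35, 07:30–09:00.
Freya → UTC: 00:00–06:45, 07:40–09:00.
Kira → UTC: 05:00–06:30, 07:55–08:05, 09:10–10:50, 11:50–11:55.
Zara → UTC: 11:00–12:45, 14:25–15:15, 17:00–18:40.
Diego → UTC: 07:30–07:40, 08:35–12:50, 13:15–13:35, 13:50–15:00.
Nikolai ∩ Quinn: (none).
Nikolai ∩ Quinn ∩ Freya: (none).
Nikolai ∩ Quinn ∩ Freya ∩ Kira: (none).
Nikolai ∩ Quinn ∩ Freya ∩ Kira ∩ Zara: (none).
Nikolai ∩ Quinn ∩ Freya ∩ Kira ∩ Zara ∩ Diego: (none).
Windows ≥ 60 min: (none).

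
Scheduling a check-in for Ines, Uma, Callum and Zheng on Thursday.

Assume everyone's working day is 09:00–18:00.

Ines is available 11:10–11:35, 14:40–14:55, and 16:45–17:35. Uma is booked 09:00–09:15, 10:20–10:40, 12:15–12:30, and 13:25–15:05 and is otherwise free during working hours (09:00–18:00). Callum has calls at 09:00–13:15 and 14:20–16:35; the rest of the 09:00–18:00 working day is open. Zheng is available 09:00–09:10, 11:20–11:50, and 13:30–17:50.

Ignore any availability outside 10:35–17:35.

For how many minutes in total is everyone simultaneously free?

50 minutes

Uma free within 09:00–18:00: 09:15–10:20, 10:40–12:15, 12:30–13:25, 15:05–18:00.
Callum free within 09:00–18:00: 13:15–14:20, 16:35–18:00.
Ines ∩ Uma: 11:10–11:35, 16:45–17:35.
Ines ∩ Uma ∩ Callum: 16:45–17:35.
Ines ∩ Uma ∩ Callum ∩ Zheng: 16:45–17:35.
Restricted to 10:35–17:35: 16:45–17:35.
Total common minutes: 50.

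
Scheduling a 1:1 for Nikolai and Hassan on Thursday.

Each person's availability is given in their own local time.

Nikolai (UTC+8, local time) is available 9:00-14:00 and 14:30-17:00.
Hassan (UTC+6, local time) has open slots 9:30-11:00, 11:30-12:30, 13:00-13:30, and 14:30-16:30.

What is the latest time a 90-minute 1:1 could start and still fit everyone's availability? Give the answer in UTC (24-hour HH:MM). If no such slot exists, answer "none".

Nikolai → UTC: 01:00–06:00, 06:30–09:00.
Hassan → UTC: 03:30–05:00, 05:30–06:30, 07:00–07:30, 08:30–10:30.
Nikolai ∩ Hassan: 03:30–05:00, 05:30–06:00, 07:00–07:30, 08:30–09:00.
Windows ≥ 90 min: 03:30–05:00.
Latest start in the last window 03:30–05:00 is 05:00 − 90 min = 03:30.

03:30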